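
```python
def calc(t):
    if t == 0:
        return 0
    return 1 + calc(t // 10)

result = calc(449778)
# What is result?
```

Count of digits of 449778: 6

Answer: 6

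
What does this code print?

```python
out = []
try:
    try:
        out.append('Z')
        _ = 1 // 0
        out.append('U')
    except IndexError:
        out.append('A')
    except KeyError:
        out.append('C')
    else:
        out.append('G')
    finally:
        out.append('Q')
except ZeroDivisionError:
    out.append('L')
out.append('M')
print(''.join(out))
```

Execution trace: 'Z' (try body) → 'Q' (finally) → 'L' (outer except ZeroDivisionError) → 'M' (after the try/except). Output: ZQLM

Answer: ZQLM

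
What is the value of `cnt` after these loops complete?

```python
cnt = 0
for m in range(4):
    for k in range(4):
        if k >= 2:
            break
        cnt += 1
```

Inner breaks at 2, outer runs 4 times
`cnt` takes the values: 0 → 1 → 2 → 3 → 4 → 5 → 6 → 7 → 8

Answer: 8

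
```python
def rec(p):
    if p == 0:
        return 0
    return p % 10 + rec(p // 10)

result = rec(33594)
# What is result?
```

Sum of digits of 33594: 4 + 9 + 5 + 3 + 3 = 24

Answer: 24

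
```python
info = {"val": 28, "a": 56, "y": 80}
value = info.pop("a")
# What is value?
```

Trace:
`info = {"val": 28, "a": 56, "y": 80}` → info = {'val': 28, 'a': 56, 'y': 80}
`value = info.pop("a")` → info = {'val': 28, 'y': 80}; value = 56
So value = 56

Answer: 56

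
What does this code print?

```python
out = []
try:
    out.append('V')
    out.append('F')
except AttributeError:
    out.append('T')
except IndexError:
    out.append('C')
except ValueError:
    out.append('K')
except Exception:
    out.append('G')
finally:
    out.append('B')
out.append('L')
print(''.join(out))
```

Execution trace: 'V' (try body) → 'F' (try body, no exception) → 'B' (finally) → 'L' (after the try/except). Output: VFBL

Answer: VFBL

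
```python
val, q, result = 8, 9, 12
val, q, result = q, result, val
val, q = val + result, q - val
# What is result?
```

Trace:
`val, q, result = 8, 9, 12` → val = 8; q = 9; result = 12
`val, q, result = q, result, val` → val = 9; q = 12; result = 8
`val, q = val + result, q - val` → val = 17; q = 3
So result = 8

Answer: 8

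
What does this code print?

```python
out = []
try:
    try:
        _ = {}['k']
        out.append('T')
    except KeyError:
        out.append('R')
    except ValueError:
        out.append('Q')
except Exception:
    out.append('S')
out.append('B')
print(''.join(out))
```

Execution trace: 'R' (inner except KeyError) → 'B' (after the try/except). Output: RB

Answer: RB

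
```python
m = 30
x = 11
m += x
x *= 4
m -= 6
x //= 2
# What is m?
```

Trace:
`m = 30` → m = 30
`x = 11` → x = 11
`m += x` → m = 41
`x *= 4` → x = 44
`m -= 6` → m = 35
`x //= 2` → x = 22
So m = 35

Answer: 35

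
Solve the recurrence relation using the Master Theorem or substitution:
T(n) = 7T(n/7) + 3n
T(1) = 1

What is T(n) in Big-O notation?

By Master Theorem: a=7, b=7, f(n)=3n. Since log_7(7) = 1 and f(n) = Θ(n^1), Case 2 applies. T(n) = O(n log n).

Answer: O(n log n)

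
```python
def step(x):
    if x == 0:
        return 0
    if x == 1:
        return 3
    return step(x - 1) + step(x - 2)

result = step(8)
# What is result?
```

Build up from base cases: step(0)=0, step(1)=3, step(2)=3, step(3)=6, step(4)=9, step(5)=15, step(6)=24, ..., step(8)=63

Answer: 63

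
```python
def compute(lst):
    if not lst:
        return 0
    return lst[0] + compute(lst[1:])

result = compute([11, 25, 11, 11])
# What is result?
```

11 + 25 + 11 + 11 + 0 = 58

Answer: 58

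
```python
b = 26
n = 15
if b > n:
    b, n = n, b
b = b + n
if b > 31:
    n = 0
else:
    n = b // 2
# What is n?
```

Trace:
`b = 26` → b = 26
`n = 15` → n = 15
`if b > n: ...` → b > n is True → b = 15; n = 26
`b = b + n` → b = 41
`if b > 31: ...` → b > 31 is True → n = 0
So n = 0

Answer: 0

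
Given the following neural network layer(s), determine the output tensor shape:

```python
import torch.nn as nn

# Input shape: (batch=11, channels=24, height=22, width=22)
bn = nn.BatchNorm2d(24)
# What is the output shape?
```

Input: (11, 24, 22, 22) -> Output: (11, 24, 22, 22)

Answer: (11, 24, 22, 22)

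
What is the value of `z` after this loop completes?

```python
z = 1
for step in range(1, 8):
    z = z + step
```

Start at 1, add 1 through 7
`z` takes the values: 1 → 2 → 4 → 7 → 11 → 16 → 22 → 29

Answer: 29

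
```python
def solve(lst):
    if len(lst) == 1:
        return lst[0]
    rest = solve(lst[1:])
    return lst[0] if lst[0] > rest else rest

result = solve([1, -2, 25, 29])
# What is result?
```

Recursive max over [1, -2, 25, 29] = 29

Answer: 29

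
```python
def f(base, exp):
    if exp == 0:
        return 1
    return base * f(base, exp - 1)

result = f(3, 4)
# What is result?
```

f(3, 4) = 3 * 3 * 3 * 3 = 81

Answer: 81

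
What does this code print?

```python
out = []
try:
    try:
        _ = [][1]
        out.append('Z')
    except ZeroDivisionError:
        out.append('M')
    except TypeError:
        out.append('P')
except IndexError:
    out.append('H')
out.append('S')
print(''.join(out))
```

Execution trace: 'H' (outer except IndexError) → 'S' (after the try/except). Output: HS

Answer: HS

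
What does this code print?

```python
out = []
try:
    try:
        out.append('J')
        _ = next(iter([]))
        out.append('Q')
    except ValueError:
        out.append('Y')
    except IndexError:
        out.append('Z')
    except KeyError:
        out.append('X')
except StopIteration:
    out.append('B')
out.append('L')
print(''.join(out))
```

Execution trace: 'J' (inner try body) → 'B' (outer except StopIteration) → 'L' (after the try/except). Output: JBL

Answer: JBL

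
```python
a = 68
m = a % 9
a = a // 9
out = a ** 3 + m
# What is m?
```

Trace:
`a = 68` → a = 68
`m = a % 9` → m = 5
`a = a // 9` → a = 7
`out = a ** 3 + m` → out = 348
So m = 5

Answer: 5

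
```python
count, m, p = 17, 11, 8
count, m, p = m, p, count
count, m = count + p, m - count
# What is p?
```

Trace:
`count, m, p = 17, 11, 8` → count = 17; m = 11; p = 8
`count, m, p = m, p, count` → count = 11; m = 8; p = 17
`count, m = count + p, m - count` → count = 28; m = -3
So p = 17

Answer: 17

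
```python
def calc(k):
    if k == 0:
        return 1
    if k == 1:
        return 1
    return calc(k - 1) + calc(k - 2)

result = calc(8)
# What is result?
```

Build up from base cases: calc(0)=1, calc(1)=1, calc(2)=2, calc(3)=3, calc(4)=5, calc(5)=8, calc(6)=13, ..., calc(8)=34

Answer: 34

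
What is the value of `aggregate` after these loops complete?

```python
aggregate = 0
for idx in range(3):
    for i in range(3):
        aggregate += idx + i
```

Sum of all idx+i for idx,i in 3x3
`aggregate` takes the values: 0 → 1 → 3 → 4 → 6 → 9 → 11 → 14 → 18

Answer: 18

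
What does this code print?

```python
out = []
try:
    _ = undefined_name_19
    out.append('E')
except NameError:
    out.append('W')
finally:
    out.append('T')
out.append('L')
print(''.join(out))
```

Execution trace: 'W' (except NameError) → 'T' (finally) → 'L' (after the try/except). Output: WTL

Answer: WTL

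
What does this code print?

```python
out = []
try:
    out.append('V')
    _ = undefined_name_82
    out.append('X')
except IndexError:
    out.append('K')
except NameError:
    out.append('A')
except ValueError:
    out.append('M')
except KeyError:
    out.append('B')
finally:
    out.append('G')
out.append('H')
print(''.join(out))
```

Execution trace: 'V' (try body) → 'A' (except NameError) → 'G' (finally) → 'H' (after the try/except). Output: VAGH

Answer: VAGH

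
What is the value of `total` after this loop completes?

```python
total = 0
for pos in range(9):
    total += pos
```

Sum of 0 to 8 = 36
`total` takes the values: 0 → 1 → 3 → 6 → 10 → 15 → 21 → 28 → 36

Answer: 36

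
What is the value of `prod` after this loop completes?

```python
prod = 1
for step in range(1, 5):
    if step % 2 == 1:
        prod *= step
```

Product of odd numbers 1 to 4
`prod` takes the values: 1 → 3

Answer: 3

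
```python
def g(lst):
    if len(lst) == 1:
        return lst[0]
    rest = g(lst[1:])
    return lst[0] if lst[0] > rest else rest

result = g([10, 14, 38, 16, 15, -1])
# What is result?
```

Recursive max over [10, 14, 38, 16, 15, -1] = 38

Answer: 38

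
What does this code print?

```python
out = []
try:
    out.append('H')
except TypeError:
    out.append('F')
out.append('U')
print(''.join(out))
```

Execution trace: 'H' (try body, no exception) → 'U' (after the try/except). Output: HU

Answer: HU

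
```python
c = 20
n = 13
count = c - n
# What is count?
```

Trace:
`c = 20` → c = 20
`n = 13` → n = 13
`count = c - n` → count = 7
So count = 7

Answer: 7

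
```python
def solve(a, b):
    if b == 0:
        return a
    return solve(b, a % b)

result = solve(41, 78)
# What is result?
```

solve(41, 78) -> solve(78, 41) -> solve(41, 37) -> solve(37, 4) -> solve(4, 1) -> solve(1, 0) -> 1

Answer: 1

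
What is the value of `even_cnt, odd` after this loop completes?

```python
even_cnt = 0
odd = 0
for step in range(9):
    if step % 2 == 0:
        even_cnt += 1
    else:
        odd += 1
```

Count evens and odds in range(9)
`even_cnt, odd` takes the values: (0, 0) → (1, 0) → (1, 1) → (2, 1) → (2, 2) → (3, 2) → (3, 3) → (4, 3) → (4, 4) → (5, 4)

Answer: 5, 4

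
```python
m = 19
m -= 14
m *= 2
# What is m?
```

Trace:
`m = 19` → m = 19
`m -= 14` → m = 5
`m *= 2` → m = 10
So m = 10

Answer: 10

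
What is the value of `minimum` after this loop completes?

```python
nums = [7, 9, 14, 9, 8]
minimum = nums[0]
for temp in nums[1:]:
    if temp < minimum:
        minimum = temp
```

Minimum of [7, 9, 14, 9, 8]
`minimum` takes the values: 7

Answer: 7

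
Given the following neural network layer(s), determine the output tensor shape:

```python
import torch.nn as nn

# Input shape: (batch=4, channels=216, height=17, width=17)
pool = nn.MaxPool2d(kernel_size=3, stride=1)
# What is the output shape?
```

Input: (4, 216, 17, 17) -> Output: (4, 216, 15, 15)

Answer: (4, 216, 15, 15)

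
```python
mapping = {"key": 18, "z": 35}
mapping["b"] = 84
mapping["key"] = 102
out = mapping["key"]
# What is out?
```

Trace:
`mapping = {"key": 18, "z": 35}` → mapping = {'key': 18, 'z': 35}
`mapping["b"] = 84` → mapping = {'key': 18, 'z': 35, 'b': 84}
`mapping["key"] = 102` → mapping = {'key': 102, 'z': 35, 'b': 84}
`out = mapping["key"]` → out = 102
So out = 102

Answer: 102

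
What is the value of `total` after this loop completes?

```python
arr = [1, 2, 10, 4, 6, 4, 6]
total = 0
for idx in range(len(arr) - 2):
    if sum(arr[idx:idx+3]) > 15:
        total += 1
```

Count windows with sum > 15
`total` takes the values: 0 → 1 → 2 → 3

Answer: 3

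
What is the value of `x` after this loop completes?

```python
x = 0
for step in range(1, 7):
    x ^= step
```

XOR of 1 to 6
`x` takes the values: 0 → 1 → 3 → 0 → 4 → 1 → 7

Answer: 7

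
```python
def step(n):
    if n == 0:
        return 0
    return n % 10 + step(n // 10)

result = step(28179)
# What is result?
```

Sum of digits of 28179: 9 + 7 + 1 + 8 + 2 = 27

Answer: 27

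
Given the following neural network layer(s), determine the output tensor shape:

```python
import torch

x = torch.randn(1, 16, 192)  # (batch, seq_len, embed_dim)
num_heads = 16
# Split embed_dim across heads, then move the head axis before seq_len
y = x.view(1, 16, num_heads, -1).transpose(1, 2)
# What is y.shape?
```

Input: (1, 16, 192) -> head_dim = 192 // 16 = 12; after view: (1, 16, 16, 12) -> after transpose(1, 2): (1, 16, 16, 12) -> Output: (1, 16, 16, 12)

Answer: (1, 16, 16, 12)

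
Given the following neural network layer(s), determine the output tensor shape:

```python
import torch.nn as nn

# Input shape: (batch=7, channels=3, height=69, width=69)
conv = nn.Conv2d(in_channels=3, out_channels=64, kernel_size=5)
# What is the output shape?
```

Input: (7, 3, 69, 69) -> Output: (7, 64, 65, 65)

Answer: (7, 64, 65, 65)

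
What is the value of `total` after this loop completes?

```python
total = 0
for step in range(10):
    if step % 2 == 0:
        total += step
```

Sum of even numbers 0 to 9
`total` takes the values: 0 → 2 → 6 → 12 → 20

Answer: 20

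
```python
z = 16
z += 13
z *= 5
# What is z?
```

Trace:
`z = 16` → z = 16
`z += 13` → z = 29
`z *= 5` → z = 145
So z = 145

Answer: 145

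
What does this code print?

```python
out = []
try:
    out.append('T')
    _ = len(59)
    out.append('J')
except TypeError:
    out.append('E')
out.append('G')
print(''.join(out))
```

Execution trace: 'T' (try body) → 'E' (except TypeError) → 'G' (after the try/except). Output: TEG

Answer: TEG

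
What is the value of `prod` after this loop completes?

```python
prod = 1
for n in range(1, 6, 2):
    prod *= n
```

Product of 1, 3, 5, ... up to 5
`prod` takes the values: 1 → 3 → 15

Answer: 15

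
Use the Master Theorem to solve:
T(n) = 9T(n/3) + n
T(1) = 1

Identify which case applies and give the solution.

a=9, b=3, f(n)=n. log_3(9) = 2. Since c=1 < 2, Case 1 applies: T(n) = Θ(n^log_b(a)) = O(n^2).

Answer: O(n^2) - Case 1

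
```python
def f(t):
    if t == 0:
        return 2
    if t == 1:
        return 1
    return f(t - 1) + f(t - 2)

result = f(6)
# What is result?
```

Build up from base cases: f(0)=2, f(1)=1, f(2)=3, f(3)=4, f(4)=7, f(5)=11, f(6)=18

Answer: 18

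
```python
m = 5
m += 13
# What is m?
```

Trace:
`m = 5` → m = 5
`m += 13` → m = 18
So m = 18

Answer: 18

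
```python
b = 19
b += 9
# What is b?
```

Trace:
`b = 19` → b = 19
`b += 9` → b = 28
So b = 28

Answer: 28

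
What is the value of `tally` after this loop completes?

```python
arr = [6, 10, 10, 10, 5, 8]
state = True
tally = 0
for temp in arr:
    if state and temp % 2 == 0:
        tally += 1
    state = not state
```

Count even values at even positions
`tally` takes the values: 0 → 1 → 2

Answer: 2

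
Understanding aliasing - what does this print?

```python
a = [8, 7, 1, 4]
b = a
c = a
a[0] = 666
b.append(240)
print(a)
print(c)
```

Key concept: multiple aliases.
Step by step:
`a = [8, 7, 1, 4]` → a = [8, 7, 1, 4]
`b = a` → b = [8, 7, 1, 4] (same object as a)
`c = a` → c = [8, 7, 1, 4] (same object as a, b)
`a[0] = 666` → a = [666, 7, 1, 4] (same object as b, c); b = [666, 7, 1, 4] (same object as a, c); c = [666, 7, 1, 4] (same object as a, b)
`b.append(240)` → a = [666, 7, 1, 4, 240] (same object as b, c); b = [666, 7, 1, 4, 240] (same object as a, c); c = [666, 7, 1, 4, 240] (same object as a, b)
`print(a)` → prints [666, 7, 1, 4, 240]
`print(c)` → prints [666, 7, 1, 4, 240]

Answer:
[666, 7, 1, 4, 240]
[666, 7, 1, 4, 240]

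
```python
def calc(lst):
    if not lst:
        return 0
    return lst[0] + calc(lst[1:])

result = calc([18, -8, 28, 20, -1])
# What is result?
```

18 + (-8) + 28 + 20 + (-1) + 0 = 57

Answer: 57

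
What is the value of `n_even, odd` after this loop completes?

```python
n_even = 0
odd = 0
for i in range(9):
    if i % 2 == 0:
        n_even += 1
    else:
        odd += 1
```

Count evens and odds in range(9)
`n_even, odd` takes the values: (0, 0) → (1, 0) → (1, 1) → (2, 1) → (2, 2) → (3, 2) → (3, 3) → (4, 3) → (4, 4) → (5, 4)

Answer: 5, 4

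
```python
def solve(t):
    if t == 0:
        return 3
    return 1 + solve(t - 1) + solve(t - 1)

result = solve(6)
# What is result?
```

solve(t) = 1 + 2·solve(t-1), solve(0)=3. Closed form: (3+1)·2^6 - 1 = 255.

Answer: 255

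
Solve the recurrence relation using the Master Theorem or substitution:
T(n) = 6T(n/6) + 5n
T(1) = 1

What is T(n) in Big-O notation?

By Master Theorem: a=6, b=6, f(n)=5n. Since log_6(6) = 1 and f(n) = Θ(n^1), Case 2 applies. T(n) = O(n log n).

Answer: O(n log n)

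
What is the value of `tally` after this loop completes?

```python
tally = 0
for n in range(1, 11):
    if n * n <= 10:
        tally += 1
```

Count numbers where n² ≤ 10
`tally` takes the values: 0 → 1 → 2 → 3

Answer: 3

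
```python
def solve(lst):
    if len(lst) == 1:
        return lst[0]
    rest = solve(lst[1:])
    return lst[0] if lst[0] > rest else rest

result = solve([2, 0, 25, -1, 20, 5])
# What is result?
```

Recursive max over [2, 0, 25, -1, 20, 5] = 25

Answer: 25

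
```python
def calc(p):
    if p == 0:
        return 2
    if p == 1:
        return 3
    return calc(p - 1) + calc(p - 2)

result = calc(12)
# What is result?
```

Build up from base cases: calc(0)=2, calc(1)=3, calc(2)=5, calc(3)=8, calc(4)=13, calc(5)=21, calc(6)=34, ..., calc(12)=610

Answer: 610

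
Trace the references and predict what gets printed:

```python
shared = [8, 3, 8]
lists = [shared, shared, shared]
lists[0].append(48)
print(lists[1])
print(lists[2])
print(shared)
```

Key concept: list of same reference.
Step by step:
`shared = [8, 3, 8]` → shared = [8, 3, 8]
`lists = [shared, shared, shared]` → lists = [[8, 3, 8], [8, 3, 8], [8, 3, 8]]
`lists[0].append(48)` → shared = [8, 3, 8, 48]; lists = [[8, 3, 8, 48], [8, 3, 8, 48], [8, 3, 8, 48]]
`print(lists[1])` → prints [8, 3, 8, 48]
`print(lists[2])` → prints [8, 3, 8, 48]
`print(shared)` → prints [8, 3, 8, 48]

Answer:
[8, 3, 8, 48]
[8, 3, 8, 48]
[8, 3, 8, 48]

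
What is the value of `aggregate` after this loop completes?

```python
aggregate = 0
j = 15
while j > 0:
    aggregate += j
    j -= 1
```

Sum 15 down to 1
`aggregate` takes the values: 0 → 15 → 29 → 42 → 54 → 65 → 75 → 84 → 92 → 99 → 105 → 110 → 114 → 117 → 119 → 120

Answer: 120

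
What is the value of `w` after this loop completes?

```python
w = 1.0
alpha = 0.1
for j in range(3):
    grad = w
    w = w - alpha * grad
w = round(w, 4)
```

Gradient descent: w = 1.0 * (1 - 0.1)^3
`w` takes the values: 1.0 → 0.9 → 0.81 → 0.729

Answer: 0.729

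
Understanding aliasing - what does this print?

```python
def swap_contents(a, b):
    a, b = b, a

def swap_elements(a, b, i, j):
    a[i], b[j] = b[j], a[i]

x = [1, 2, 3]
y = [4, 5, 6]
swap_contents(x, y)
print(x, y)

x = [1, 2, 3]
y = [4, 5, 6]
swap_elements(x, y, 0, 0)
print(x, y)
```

Key concept: parameter rebinding vs mutation.
Step by step:
`x = [1, 2, 3]` → x = [1, 2, 3]
`y = [4, 5, 6]` → y = [4, 5, 6]
`swap_contents(x, y)` → no visible change to tracked variables
`print(x, y)` → prints [1, 2, 3] [4, 5, 6]
`x = [1, 2, 3]` → x = [1, 2, 3]
`y = [4, 5, 6]` → y = [4, 5, 6]
`swap_elements(x, y, 0, 0)` → x = [4, 2, 3]; y = [1, 5, 6]
`print(x, y)` → prints [4, 2, 3] [1, 5, 6]

Answer:
[1, 2, 3] [4, 5, 6]
[4, 2, 3] [1, 5, 6]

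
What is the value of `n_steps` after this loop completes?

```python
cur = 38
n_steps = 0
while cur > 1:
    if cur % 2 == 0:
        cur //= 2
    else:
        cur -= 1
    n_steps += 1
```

Steps to reduce 38 to 1
`n_steps` takes the values: 0 → 1 → 2 → 3 → 4 → 5 → 6 → 7

Answer: 7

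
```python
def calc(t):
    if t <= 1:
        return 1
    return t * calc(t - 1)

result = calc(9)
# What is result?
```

calc(9) = 9 * 8 * 7 * 6 * 5 * 4 * 3 * 2 * 1 = 362880

Answer: 362880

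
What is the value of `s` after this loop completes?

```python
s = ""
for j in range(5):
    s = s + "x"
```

Repeat 'x' 5 times
`s` takes the values: "" → "x" → "xx" → "xxx" → "xxxx" → "xxxxx"

Answer: "xxxxx"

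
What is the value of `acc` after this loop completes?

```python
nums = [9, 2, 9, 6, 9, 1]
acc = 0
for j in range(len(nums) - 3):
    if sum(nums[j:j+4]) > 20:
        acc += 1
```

Count windows with sum > 20
`acc` takes the values: 0 → 1 → 2 → 3

Answer: 3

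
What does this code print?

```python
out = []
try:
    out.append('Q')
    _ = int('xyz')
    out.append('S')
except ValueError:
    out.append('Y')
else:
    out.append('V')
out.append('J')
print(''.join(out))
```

Execution trace: 'Q' (try body) → 'Y' (except ValueError) → 'J' (after the try/except). Output: QYJ

Answer: QYJ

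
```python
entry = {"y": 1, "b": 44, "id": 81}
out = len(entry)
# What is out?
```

Trace:
`entry = {"y": 1, "b": 44, "id": 81}` → entry = {'y': 1, 'b': 44, 'id': 81}
`out = len(entry)` → out = 3
So out = 3

Answer: 3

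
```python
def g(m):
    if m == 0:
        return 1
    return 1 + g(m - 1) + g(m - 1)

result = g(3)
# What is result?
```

g(m) = 1 + 2·g(m-1), g(0)=1. Closed form: (1+1)·2^3 - 1 = 15.

Answer: 15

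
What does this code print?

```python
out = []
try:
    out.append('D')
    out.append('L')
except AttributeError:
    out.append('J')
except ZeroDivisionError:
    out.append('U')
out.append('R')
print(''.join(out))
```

Execution trace: 'D' (try body) → 'L' (try body, no exception) → 'R' (after the try/except). Output: DLR

Answer: DLR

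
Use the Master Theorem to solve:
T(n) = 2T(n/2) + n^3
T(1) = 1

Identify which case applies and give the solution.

a=2, b=2, f(n)=n^3. log_2(2) = 1. Since c=3 > 1 and the regularity condition holds (2(n/2)^3 = (2/2^3)n^3 with 2/2^3 < 1), Case 3 applies: T(n) = Θ(f(n)) = O(n^3).

Answer: O(n^3) - Case 3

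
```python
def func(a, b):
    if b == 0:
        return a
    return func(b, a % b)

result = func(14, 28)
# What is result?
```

func(14, 28) -> func(28, 14) -> func(14, 0) -> 14

Answer: 14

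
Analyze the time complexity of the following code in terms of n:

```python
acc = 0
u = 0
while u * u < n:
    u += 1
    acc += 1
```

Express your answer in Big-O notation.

Each loop level contributes: √n. Multiplying the contributions gives O(√n).

Answer: O(√n)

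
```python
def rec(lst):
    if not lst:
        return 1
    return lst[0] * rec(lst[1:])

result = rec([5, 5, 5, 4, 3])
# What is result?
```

Product over [5, 5, 5, 4, 3] = 5 * 5 * 5 * 4 * 3 = 1500

Answer: 1500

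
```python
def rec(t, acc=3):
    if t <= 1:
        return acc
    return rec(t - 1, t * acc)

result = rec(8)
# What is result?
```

Accumulator trace (n, acc): (8, 3) -> (7, 24) -> (6, 168) -> (5, 1008) -> (4, 5040) -> (3, 20160) -> (2, 60480) -> (1, 120960) -> return 120960

Answer: 120960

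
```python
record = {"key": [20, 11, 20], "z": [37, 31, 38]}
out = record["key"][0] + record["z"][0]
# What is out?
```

Trace:
`record = {"key": [20, 11, 20], "z": [37, 31, 38]}` → record = {'key': [20, 11, 20], 'z': [37, 31, 38]}
`out = record["key"][0] + record["z"][0]` → out = 57
So out = 57

Answer: 57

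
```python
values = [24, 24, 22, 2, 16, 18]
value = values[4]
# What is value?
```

Trace:
`values = [24, 24, 22, 2, 16, 18]` → values = [24, 24, 22, 2, 16, 18]
`value = values[4]` → value = 16
So value = 16

Answer: 16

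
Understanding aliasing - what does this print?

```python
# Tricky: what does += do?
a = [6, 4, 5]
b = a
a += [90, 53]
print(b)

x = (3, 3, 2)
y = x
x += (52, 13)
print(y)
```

Key concept: += behavior differs for mutable vs immutable.
Step by step:
`a = [6, 4, 5]` → a = [6, 4, 5]
`b = a` → b = [6, 4, 5] (same object as a)
`a += [90, 53]` → a = [6, 4, 5, 90, 53] (same object as b); b = [6, 4, 5, 90, 53] (same object as a)
`print(b)` → prints [6, 4, 5, 90, 53]
`x = (3, 3, 2)` → x = (3, 3, 2)
`y = x` → y = (3, 3, 2)
`x += (52, 13)` → x = (3, 3, 2, 52, 13)
`print(y)` → prints (3, 3, 2)

Answer:
[6, 4, 5, 90, 53]
(3, 3, 2)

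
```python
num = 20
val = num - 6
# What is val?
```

Trace:
`num = 20` → num = 20
`val = num - 6` → val = 14
So val = 14

Answer: 14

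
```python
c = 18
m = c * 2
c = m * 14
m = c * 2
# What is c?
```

Trace:
`c = 18` → c = 18
`m = c * 2` → m = 36
`c = m * 14` → c = 504
`m = c * 2` → m = 1008
So c = 504

Answer: 504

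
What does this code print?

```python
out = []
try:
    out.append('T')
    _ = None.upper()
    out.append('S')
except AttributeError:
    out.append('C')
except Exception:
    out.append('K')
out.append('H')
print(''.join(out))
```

Execution trace: 'T' (try body) → 'C' (except AttributeError) → 'H' (after the try/except). Output: TCH

Answer: TCH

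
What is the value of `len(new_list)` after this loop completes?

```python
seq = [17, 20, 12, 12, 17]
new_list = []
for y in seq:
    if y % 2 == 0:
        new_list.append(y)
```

Count even numbers in [17, 20, 12, 12, 17]
`new_list` takes the values: [] → [20] → [20, 12] → [20, 12, 12]
So `len(new_list)` = 3

Answer: 3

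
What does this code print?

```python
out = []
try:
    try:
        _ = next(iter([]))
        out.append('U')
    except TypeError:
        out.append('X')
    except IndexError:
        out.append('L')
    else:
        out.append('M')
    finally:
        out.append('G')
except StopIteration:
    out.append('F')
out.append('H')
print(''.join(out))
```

Execution trace: 'G' (finally) → 'F' (outer except StopIteration) → 'H' (after the try/except). Output: GFH

Answer: GFH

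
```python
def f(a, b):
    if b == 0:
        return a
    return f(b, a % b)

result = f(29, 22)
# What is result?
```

f(29, 22) -> f(22, 7) -> f(7, 1) -> f(1, 0) -> 1

Answer: 1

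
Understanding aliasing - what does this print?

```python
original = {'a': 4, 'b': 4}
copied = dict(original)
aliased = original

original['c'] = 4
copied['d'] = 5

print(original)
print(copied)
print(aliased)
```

Key concept: dict() creates copy, assignment creates alias.
Step by step:
`original = {'a': 4, 'b': 4}` → original = {'a': 4, 'b': 4}
`copied = dict(original)` → copied = {'a': 4, 'b': 4}
`aliased = original` → aliased = {'a': 4, 'b': 4} (same object as original)
`original['c'] = 4` → original = {'a': 4, 'b': 4, 'c': 4} (same object as aliased); aliased = {'a': 4, 'b': 4, 'c': 4} (same object as original)
`copied['d'] = 5` → copied = {'a': 4, 'b': 4, 'd': 5}
`print(original)` → prints {'a': 4, 'b': 4, 'c': 4}
`print(copied)` → prints {'a': 4, 'b': 4, 'd': 5}
`print(aliased)` → prints {'a': 4, 'b': 4, 'c': 4}

Answer:
{'a': 4, 'b': 4, 'c': 4}
{'a': 4, 'b': 4, 'd': 5}
{'a': 4, 'b': 4, 'c': 4}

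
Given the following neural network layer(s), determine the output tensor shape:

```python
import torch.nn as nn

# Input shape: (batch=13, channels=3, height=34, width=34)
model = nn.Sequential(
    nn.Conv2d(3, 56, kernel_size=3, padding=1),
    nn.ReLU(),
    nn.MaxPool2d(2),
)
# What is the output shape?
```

Input: (13, 3, 34, 34) -> after Conv2d: (13, 56, 34, 34) -> after ReLU: (13, 56, 34, 34) -> Output: (13, 56, 17, 17)

Answer: (13, 56, 17, 17)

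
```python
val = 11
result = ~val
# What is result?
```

Trace:
`val = 11` → val = 11
`result = ~val` → result = -12
So result = -12

Answer: -12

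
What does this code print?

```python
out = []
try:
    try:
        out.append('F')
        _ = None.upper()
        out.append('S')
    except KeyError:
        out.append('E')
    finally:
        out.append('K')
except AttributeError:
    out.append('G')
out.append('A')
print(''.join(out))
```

Execution trace: 'F' (try body) → 'K' (finally) → 'G' (outer except AttributeError) → 'A' (after the try/except). Output: FKGA

Answer: FKGA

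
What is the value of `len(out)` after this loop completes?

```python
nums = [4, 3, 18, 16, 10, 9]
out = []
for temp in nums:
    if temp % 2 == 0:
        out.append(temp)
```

Count even numbers in [4, 3, 18, 16, 10, 9]
`out` takes the values: [] → [4] → [4, 18] → [4, 18, 16] → [4, 18, 16, 10]
So `len(out)` = 4

Answer: 4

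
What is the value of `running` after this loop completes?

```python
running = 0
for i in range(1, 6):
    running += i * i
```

Sum of squares 1² to 5² = 55
`running` takes the values: 0 → 1 → 5 → 14 → 30 → 55

Answer: 55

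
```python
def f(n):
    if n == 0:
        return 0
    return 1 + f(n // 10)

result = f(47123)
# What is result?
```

Count of digits of 47123: 5

Answer: 5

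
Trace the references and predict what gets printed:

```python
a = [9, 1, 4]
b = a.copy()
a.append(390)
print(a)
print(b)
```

Key concept: list.copy() creates independent copy.
Step by step:
`a = [9, 1, 4]` → a = [9, 1, 4]
`b = a.copy()` → b = [9, 1, 4]
`a.append(390)` → a = [9, 1, 4, 390]
`print(a)` → prints [9, 1, 4, 390]
`print(b)` → prints [9, 1, 4]

Answer:
[9, 1, 4, 390]
[9, 1, 4]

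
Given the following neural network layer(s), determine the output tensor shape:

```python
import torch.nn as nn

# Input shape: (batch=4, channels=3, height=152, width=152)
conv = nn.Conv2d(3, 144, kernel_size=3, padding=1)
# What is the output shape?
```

Input: (4, 3, 152, 152) -> Output: (4, 144, 152, 152)

Answer: (4, 144, 152, 152)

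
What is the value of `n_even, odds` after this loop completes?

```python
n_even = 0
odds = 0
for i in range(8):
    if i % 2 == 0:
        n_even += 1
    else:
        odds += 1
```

Count evens and odds in range(8)
`n_even, odds` takes the values: (0, 0) → (1, 0) → (1, 1) → (2, 1) → (2, 2) → (3, 2) → (3, 3) → (4, 3) → (4, 4)

Answer: 4, 4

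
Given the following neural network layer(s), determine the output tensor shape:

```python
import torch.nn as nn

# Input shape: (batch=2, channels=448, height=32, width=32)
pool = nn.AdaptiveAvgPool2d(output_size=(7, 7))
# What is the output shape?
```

Input: (2, 448, 32, 32) -> Output: (2, 448, 7, 7)

Answer: (2, 448, 7, 7)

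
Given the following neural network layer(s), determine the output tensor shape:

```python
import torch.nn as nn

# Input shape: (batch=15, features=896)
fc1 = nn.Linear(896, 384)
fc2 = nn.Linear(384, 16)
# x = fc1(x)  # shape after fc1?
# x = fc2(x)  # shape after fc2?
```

Input: (15, 896) -> after fc1: (15, 384) -> Output: (15, 16)

Answer: (15, 16)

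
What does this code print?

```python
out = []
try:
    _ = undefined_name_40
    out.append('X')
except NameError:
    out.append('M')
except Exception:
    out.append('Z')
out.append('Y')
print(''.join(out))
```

Execution trace: 'M' (except NameError) → 'Y' (after the try/except). Output: MY

Answer: MY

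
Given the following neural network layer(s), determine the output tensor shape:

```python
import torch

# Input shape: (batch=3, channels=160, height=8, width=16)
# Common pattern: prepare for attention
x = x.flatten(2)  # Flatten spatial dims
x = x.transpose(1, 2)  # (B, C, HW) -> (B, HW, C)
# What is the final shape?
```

Input: (3, 160, 8, 16) -> after flatten(2): (3, 160, 128) -> Output: (3, 128, 160)

Answer: (3, 128, 160)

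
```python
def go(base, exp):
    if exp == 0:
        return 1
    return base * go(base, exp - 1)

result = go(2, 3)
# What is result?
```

go(2, 3) = 2 * 2 * 2 = 8

Answer: 8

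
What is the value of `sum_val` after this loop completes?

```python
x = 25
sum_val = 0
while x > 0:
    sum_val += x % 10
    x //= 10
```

Sum digits of 25
`sum_val` takes the values: 0 → 5 → 7

Answer: 7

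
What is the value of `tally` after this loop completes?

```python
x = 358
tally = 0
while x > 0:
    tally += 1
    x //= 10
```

Count digits by repeated division by 10
`tally` takes the values: 0 → 1 → 2 → 3

Answer: 3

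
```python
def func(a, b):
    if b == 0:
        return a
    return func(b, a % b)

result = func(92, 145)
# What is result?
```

func(92, 145) -> func(145, 92) -> func(92, 53) -> func(53, 39) -> func(39, 14) -> func(14, 11) -> func(11, 3) -> func(3, 2) -> func(2, 1) -> func(1, 0) -> 1

Answer: 1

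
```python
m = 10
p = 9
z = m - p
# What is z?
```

Trace:
`m = 10` → m = 10
`p = 9` → p = 9
`z = m - p` → z = 1
So z = 1

Answer: 1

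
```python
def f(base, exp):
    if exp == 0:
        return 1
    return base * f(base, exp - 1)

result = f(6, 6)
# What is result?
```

f(6, 6) = 6 * 6 * 6 * 6 * 6 * 6 = 46656

Answer: 46656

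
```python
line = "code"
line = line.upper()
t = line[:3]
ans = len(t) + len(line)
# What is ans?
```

Trace:
`line = "code"` → line = 'code'
`line = line.upper()` → line = 'CODE'
`t = line[:3]` → t = 'COD'
`ans = len(t) + len(line)` → ans = 7
So ans = 7

Answer: 7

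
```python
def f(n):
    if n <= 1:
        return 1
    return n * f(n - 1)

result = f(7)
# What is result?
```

f(7) = 7 * 6 * 5 * 4 * 3 * 2 * 1 = 5040

Answer: 5040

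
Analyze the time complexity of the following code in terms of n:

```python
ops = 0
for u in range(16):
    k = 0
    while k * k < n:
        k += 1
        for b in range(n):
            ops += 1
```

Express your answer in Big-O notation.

Each loop level contributes: 1 × √n × n. Multiplying the contributions gives O(n√n).

Answer: O(n√n)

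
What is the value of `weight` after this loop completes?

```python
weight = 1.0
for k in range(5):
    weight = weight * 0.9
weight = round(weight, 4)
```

Exponential decay: 1.0 * 0.9^5
`weight` takes the values: 1.0 → 0.9 → 0.81 → 0.729 → 0.6561 → 0.59049 → 0.5905

Answer: 0.5905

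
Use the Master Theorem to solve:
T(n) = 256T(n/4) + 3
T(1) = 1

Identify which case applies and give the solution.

a=256, b=4, f(n)=3. log_4(256) = 4. Since c=0 < 4, Case 1 applies: T(n) = Θ(n^log_b(a)) = O(n^4).

Answer: O(n^4) - Case 1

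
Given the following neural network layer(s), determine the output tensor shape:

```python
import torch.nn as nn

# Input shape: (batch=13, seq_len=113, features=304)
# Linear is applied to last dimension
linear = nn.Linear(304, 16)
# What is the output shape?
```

Input: (13, 113, 304) -> Output: (13, 113, 16)

Answer: (13, 113, 16)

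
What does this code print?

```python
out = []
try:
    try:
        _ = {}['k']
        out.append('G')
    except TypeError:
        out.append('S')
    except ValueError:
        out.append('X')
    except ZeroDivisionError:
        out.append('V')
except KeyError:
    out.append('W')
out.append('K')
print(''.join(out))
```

Execution trace: 'W' (outer except KeyError) → 'K' (after the try/except). Output: WK

Answer: WK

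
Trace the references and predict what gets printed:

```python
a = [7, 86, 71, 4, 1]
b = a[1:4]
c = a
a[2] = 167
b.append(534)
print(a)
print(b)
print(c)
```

Key concept: slice vs alias.
Step by step:
`a = [7, 86, 71, 4, 1]` → a = [7, 86, 71, 4, 1]
`b = a[1:4]` → b = [86, 71, 4]
`c = a` → c = [7, 86, 71, 4, 1] (same object as a)
`a[2] = 167` → a = [7, 86, 167, 4, 1] (same object as c); c = [7, 86, 167, 4, 1] (same object as a)
`b.append(534)` → b = [86, 71, 4, 534]
`print(a)` → prints [7, 86, 167, 4, 1]
`print(b)` → prints [86, 71, 4, 534]
`print(c)` → prints [7, 86, 167, 4, 1]

Answer:
[7, 86, 167, 4, 1]
[86, 71, 4, 534]
[7, 86, 167, 4, 1]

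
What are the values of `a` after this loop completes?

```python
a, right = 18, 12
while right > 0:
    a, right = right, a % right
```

GCD of 18 and 12
`a` takes the values: 18 → 12 → 6

Answer: 6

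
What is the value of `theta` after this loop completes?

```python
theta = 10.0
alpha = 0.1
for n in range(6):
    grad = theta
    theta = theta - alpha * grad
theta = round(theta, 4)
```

Gradient descent: w = 10.0 * (1 - 0.1)^6
`theta` takes the values: 10.0 → 9.0 → 8.1 → 7.29 → 6.561 → 5.9049 → 5.31441 → 5.3144

Answer: 5.3144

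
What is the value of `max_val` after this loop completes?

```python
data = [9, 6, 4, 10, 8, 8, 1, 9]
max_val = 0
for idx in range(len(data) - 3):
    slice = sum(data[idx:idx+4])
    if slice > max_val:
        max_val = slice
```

Max sum of 4-element window in [9, 6, 4, 10, 8, 8, 1, 9]
`max_val` takes the values: 0 → 29 → 30

Answer: 30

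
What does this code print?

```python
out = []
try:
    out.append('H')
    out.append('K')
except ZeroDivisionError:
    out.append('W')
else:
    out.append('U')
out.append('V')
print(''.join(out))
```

Execution trace: 'H' (try body) → 'K' (try body, no exception) → 'U' (else) → 'V' (after the try/except). Output: HKUV

Answer: HKUV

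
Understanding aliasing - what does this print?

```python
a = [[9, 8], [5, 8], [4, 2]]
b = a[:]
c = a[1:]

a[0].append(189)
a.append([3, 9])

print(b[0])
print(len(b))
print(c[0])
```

Key concept: slice with nested mutation.
Step by step:
`a = [[9, 8], [5, 8], [4, 2]]` → a = [[9, 8], [5, 8], [4, 2]]
`b = a[:]` → b = [[9, 8], [5, 8], [4, 2]]
`c = a[1:]` → c = [[5, 8], [4, 2]]
`a[0].append(189)` → a = [[9, 8, 189], [5, 8], [4, 2]]; b = [[9, 8, 189], [5, 8], [4, 2]]
`a.append([3, 9])` → a = [[9, 8, 189], [5, 8], [4, 2], [3, 9]]
`print(b[0])` → prints [9, 8, 189]
`print(len(b))` → prints 3
`print(c[0])` → prints [5, 8]

Answer:
[9, 8, 189]
3
[5, 8]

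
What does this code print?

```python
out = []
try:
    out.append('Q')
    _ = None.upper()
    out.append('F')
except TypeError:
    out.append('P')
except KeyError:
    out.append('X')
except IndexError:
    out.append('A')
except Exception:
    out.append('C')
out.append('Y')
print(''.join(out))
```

Execution trace: 'Q' (try body) → 'C' (except Exception) → 'Y' (after the try/except). Output: QCY

Answer: QCY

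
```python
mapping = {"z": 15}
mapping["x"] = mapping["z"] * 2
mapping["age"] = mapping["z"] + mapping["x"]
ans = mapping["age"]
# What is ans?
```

Trace:
`mapping = {"z": 15}` → mapping = {'z': 15}
`mapping["x"] = mapping["z"] * 2` → mapping = {'z': 15, 'x': 30}
`mapping["age"] = mapping["z"] + mapping["x"]` → mapping = {'z': 15, 'x': 30, 'age': 45}
`ans = mapping["age"]` → ans = 45
So ans = 45

Answer: 45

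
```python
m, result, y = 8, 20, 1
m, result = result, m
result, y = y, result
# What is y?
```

Trace:
`m, result, y = 8, 20, 1` → m = 8; result = 20; y = 1
`m, result = result, m` → m = 20; result = 8
`result, y = y, result` → result = 1; y = 8
So y = 8

Answer: 8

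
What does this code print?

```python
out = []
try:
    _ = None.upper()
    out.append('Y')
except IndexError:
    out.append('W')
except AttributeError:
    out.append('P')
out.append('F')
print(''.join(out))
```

Execution trace: 'P' (except AttributeError) → 'F' (after the try/except). Output: PF

Answer: PF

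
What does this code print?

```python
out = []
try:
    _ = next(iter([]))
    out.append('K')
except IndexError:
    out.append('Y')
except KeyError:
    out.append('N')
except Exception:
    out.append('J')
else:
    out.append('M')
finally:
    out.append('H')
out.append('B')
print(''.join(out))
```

Execution trace: 'J' (except Exception) → 'H' (finally) → 'B' (after the try/except). Output: JHB

Answer: JHB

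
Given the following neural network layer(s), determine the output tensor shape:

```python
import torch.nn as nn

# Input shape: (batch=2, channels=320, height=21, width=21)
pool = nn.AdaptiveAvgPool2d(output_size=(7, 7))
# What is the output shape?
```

Input: (2, 320, 21, 21) -> Output: (2, 320, 7, 7)

Answer: (2, 320, 7, 7)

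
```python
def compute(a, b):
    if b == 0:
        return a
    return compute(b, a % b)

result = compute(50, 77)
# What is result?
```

compute(50, 77) -> compute(77, 50) -> compute(50, 27) -> compute(27, 23) -> compute(23, 4) -> compute(4, 3) -> compute(3, 1) -> compute(1, 0) -> 1

Answer: 1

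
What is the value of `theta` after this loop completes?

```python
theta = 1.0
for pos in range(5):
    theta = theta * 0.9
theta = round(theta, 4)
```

Exponential decay: 1.0 * 0.9^5
`theta` takes the values: 1.0 → 0.9 → 0.81 → 0.729 → 0.6561 → 0.59049 → 0.5905

Answer: 0.5905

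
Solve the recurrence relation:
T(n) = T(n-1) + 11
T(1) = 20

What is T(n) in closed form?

Unrolling: T(n) = T(1) + 11·(n-1) = 20 + 11(n-1) = 11n + 9.

Answer: T(n) = 11n + 9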